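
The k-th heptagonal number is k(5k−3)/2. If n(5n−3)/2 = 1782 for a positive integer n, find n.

Set n(5n−3)/2 = 1782, giving 5n² − 3n − 3564 = 0.
So n = (3 + 267) / 10 = 270/10 = 27.

27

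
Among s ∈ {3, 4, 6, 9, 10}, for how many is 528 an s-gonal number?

s = 3: P(3, 32) = 528. ✓
s = 4: P(4, 22) = 484 and P(4, 23) = 529; 528 is not s-gonal.
s = 6: P(6, 16) = 496 and P(6, 17) = 561; 528 is not s-gonal.
s = 9: P(9, 12) = 474 and P(9, 13) = 559; 528 is not s-gonal.
s = 10: P(10, 11) = 451 and P(10, 12) = 540; 528 is not s-gonal.
Hits: s ∈ {3} → 1.

1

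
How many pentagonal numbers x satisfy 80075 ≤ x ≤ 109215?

The n-th pentagonal number is n(3n−1)/2.
Smallest index with value ≥ 80075: n = 232 (giving 80620).
Largest index with value ≤ 109215: n = 270 (giving 109215).
Indices 232 through 270: 39 terms.

39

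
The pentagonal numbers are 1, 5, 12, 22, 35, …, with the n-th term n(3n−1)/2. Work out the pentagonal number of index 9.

117

The 9th pentagonal number is n(3n−1)/2 with n = 9.
9·(3·9 − 1)/2 = 9·26/2 = 9·13 = 117.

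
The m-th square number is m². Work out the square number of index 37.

The 37th square number is n² with n = 37.
37² = 1369.

1369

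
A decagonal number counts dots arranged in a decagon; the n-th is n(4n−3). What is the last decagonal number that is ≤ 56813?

56287

Solve n(4n−3) ≤ 56813 for integer n.
n = 119 gives 56287 ≤ 56813, while n = 120 gives 57240 > 56813; so the answer is 56287.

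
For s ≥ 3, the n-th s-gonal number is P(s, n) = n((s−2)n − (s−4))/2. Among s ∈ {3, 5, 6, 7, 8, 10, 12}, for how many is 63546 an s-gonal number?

s = 3: P(3, 356) = 63546. ✓
s = 5: P(5, 205) = 62935 and P(5, 206) = 63551; 63546 is not s-gonal.
s = 6: P(6, 178) = 63190 and P(6, 179) = 63903; 63546 is not s-gonal.
s = 7: P(7, 159) = 62964 and P(7, 160) = 63760; 63546 is not s-gonal.
s = 8: P(8, 145) = 62785 and P(8, 146) = 63656; 63546 is not s-gonal.
s = 10: P(10, 126) = 63126 and P(10, 127) = 64135; 63546 is not s-gonal.
s = 12: P(12, 113) = 63393 and P(12, 114) = 64524; 63546 is not s-gonal.
Hits: s ∈ {3} → 1.

1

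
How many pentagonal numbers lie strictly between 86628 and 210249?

The n-th pentagonal number is n(3n−1)/2.
Smallest index with value > 86628: n = 241 (giving 87001).
Largest index with value < 210249: n = 374 (giving 209627).
Indices 241 through 374: 134 terms.

134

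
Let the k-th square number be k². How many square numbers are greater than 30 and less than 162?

7

The n-th square number is n².
Smallest index with value > 30: n = 6 (giving 36).
Largest index with value < 162: n = 12 (giving 144).
Indices 6 through 12: 7 terms.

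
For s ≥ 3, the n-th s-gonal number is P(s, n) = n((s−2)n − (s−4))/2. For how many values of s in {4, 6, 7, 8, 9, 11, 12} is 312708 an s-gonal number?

s = 4: P(4, 559) = 312481 and P(4, 560) = 313600; 312708 is not s-gonal.
s = 6: P(6, 395) = 311655 and P(6, 396) = 313236; 312708 is not s-gonal.
s = 7: P(7, 353) = 310993 and P(7, 354) = 312759; 312708 is not s-gonal.
s = 8: P(8, 323) = 312341 and P(8, 324) = 314280; 312708 is not s-gonal.
s = 9: P(9, 299) = 312156 and P(9, 300) = 314250; 312708 is not s-gonal.
s = 11: P(11, 264) = 312708. ✓
s = 12: P(12, 250) = 311500 and P(12, 251) = 314001; 312708 is not s-gonal.
Hits: s ∈ {11} → 1.

1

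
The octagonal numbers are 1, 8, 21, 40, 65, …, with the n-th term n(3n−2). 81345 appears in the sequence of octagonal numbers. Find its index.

165

Set n(3n−2) = 81345, giving 3n² − 2n − 81345 = 0.
The discriminant is 4 + 12·81345 = 976144, and √976144 = 988.
So n = (2 + 988) / 6 = 990/6 = 165.
Check: 165·(3·165 − 2) = 81345. ✓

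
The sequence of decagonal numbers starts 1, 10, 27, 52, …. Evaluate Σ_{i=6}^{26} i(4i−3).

23576

Σ i(4i−3) = 4Σi² − 3Σi over i = 6..26.
Σi = 351 − 15 = 336 and Σi² = 6201 − 55 = 6146.
4·6146 − 3·336 = 23576.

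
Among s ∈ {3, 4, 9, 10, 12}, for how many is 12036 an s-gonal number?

s = 3: P(3, 154) = 11935 and P(3, 155) = 12090; 12036 is not s-gonal.
s = 4: P(4, 109) = 11881 and P(4, 110) = 12100; 12036 is not s-gonal.
s = 9: P(9, 59) = 12036. ✓
s = 10: P(10, 55) = 11935 and P(10, 56) = 12376; 12036 is not s-gonal.
s = 12: P(12, 49) = 11809 and P(12, 50) = 12300; 12036 is not s-gonal.
Hits: s ∈ {9} → 1.

1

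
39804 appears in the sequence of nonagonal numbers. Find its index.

Set n(7n−5)/2 = 39804, giving 7n² − 5n − 79608 = 0.
The discriminant is 25 + 56·39804 = 2229049, and √2229049 = 1493.
So n = (5 + 1493) / 14 = 1498/14 = 107.
Check: 107·(7·107 − 5)/2 = 39804. ✓

107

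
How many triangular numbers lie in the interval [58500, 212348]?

310

The n-th triangular number is n(n+1)/2.
Smallest index with value ≥ 58500: n = 342 (giving 58653).
Largest index with value ≤ 212348: n = 651 (giving 212226).
Indices 342 through 651: 310 terms.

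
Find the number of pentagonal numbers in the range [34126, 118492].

131

The n-th pentagonal number is n(3n−1)/2.
Smallest index with value ≥ 34126: n = 151 (giving 34126).
Largest index with value ≤ 118492: n = 281 (giving 118301).
Indices 151 through 281: 131 terms.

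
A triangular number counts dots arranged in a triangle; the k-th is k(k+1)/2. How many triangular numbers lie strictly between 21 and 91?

6

The n-th triangular number is n(n+1)/2.
Smallest index with value > 21: n = 7 (giving 28).
Largest index with value < 91: n = 12 (giving 78).
Indices 7 through 12: 6 terms.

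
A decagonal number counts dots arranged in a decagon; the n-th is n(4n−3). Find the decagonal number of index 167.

The 167th decagonal number is n(4n−3) with n = 167.
167·(4·167 − 3) = 167·665 = 111055.

111055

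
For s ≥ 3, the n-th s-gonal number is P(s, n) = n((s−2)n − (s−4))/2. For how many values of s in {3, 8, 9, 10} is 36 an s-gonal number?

s = 3: P(3, 8) = 36. ✓
s = 8: P(8, 3) = 21 and P(8, 4) = 40; 36 is not s-gonal.
s = 9: P(9, 3) = 24 and P(9, 4) = 46; 36 is not s-gonal.
s = 10: P(10, 3) = 27 and P(10, 4) = 52; 36 is not s-gonal.
Hits: s ∈ {3} → 1.

1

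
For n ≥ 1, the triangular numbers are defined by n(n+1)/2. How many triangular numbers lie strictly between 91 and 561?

The n-th triangular number is n(n+1)/2.
Smallest index with value > 91: n = 14 (giving 105).
Largest index with value < 561: n = 32 (giving 528).
Indices 14 through 32: 19 terms.

19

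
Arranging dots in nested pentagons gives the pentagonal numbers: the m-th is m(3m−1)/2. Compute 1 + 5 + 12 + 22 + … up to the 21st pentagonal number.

4851

Σ i(3i−1)/2 = (3Σi² − Σi) / 2 over i = 1..21.
Σi = 231 and Σi² = 3311.
(3·3311 − 1·231) / 2 = 9702/2 = 4851.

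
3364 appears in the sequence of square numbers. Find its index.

We need n² = 3364, so n = √3364 = 58.
Check: 58² = 3364. ✓

58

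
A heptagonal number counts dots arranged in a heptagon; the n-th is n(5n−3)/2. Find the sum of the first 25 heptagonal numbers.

13325

Σ i(5i−3)/2 = (5Σi² − 3Σi) / 2 over i = 1..25.
Σi = 325 and Σi² = 5525.
(5·5525 − 3·325) / 2 = 26650/2 = 13325.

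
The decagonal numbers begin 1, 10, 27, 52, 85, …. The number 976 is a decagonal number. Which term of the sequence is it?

Set n(4n−3) = 976, giving 4n² − 3n − 976 = 0.
The discriminant is 9 + 16·976 = 15625, and √15625 = 125.
So n = (3 + 125) / 8 = 128/8 = 16.
Check: 16·(4·16 − 3) = 976. ✓

16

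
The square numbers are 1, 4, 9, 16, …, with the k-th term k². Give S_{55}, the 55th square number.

The 55th square number is n² with n = 55.
55² = 3025.

3025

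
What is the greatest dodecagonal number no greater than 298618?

Solve n(5n−4) ≤ 298618 for integer n.
n = 244 gives 296704 ≤ 298618, while n = 245 gives 299145 > 298618; so the answer is 296704.

296704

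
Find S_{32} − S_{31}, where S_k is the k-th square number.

63

n² − (n−1)² = 2n − 1, so 32² − 31² = 2·32 − 1 = 63.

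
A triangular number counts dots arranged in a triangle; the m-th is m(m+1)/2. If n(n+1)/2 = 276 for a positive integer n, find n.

Set n(n+1)/2 = 276, giving n² + n − 552 = 0.
The discriminant is 1 + 8·276 = 2209, and √2209 = 47.
So n = (-1 + 47) / 2 = 46/2 = 23.

23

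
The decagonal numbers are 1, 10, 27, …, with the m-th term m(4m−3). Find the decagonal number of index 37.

37·(4·37 − 3) = 37·145 = 5365.

5365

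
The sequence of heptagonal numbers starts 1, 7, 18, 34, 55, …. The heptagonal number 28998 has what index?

108

Set n(5n−3)/2 = 28998, giving 5n² − 3n − 57996 = 0.
The discriminant is 9 + 40·28998 = 1159929, and √1159929 = 1077.
So n = (3 + 1077) / 10 = 1080/10 = 108.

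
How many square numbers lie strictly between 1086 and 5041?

The n-th square number is n².
Smallest index with value > 1086: n = 33 (giving 1089).
Largest index with value < 5041: n = 70 (giving 4900).
Indices 33 through 70: 38 terms.

38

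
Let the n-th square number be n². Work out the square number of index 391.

391² = 152881.

152881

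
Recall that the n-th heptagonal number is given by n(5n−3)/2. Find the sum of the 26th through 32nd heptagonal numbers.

14483

Σ i(5i−3)/2 = (5Σi² − 3Σi) / 2 over i = 26..32.
Σi = 528 − 325 = 203 and Σi² = 11440 − 5525 = 5915.
(5·5915 − 3·203) / 2 = 28966/2 = 14483.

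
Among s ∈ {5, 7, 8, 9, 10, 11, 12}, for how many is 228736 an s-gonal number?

s = 5: P(5, 390) = 227955 and P(5, 391) = 229126; 228736 is not s-gonal.
s = 7: P(7, 302) = 227557 and P(7, 303) = 229068; 228736 is not s-gonal.
s = 8: P(8, 276) = 227976 and P(8, 277) = 229633; 228736 is not s-gonal.
s = 9: P(9, 256) = 228736. ✓
s = 10: P(10, 239) = 227767 and P(10, 240) = 229680; 228736 is not s-gonal.
s = 11: P(11, 225) = 227025 and P(11, 226) = 229051; 228736 is not s-gonal.
s = 12: P(12, 214) = 228124 and P(12, 215) = 230265; 228736 is not s-gonal.
Hits: s ∈ {9} → 1.

1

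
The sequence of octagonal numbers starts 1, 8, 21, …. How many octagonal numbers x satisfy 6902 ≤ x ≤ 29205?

51

The n-th octagonal number is n(3n−2).
Smallest index with value ≥ 6902: n = 49 (giving 7105).
Largest index with value ≤ 29205: n = 99 (giving 29205).
Indices 49 through 99: 51 terms.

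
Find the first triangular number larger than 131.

136

Solve n(n+1)/2 > 131 for integer n.
The largest n with value ≤ 131 is 15 (since 120 ≤ 131 < 136), so the first above is n = 16, value 136.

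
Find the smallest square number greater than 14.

Solve n² > 14 for integer n.
The largest n with value ≤ 14 is 3 (since 9 ≤ 14 < 16), so the first above is n = 4, value 16.

16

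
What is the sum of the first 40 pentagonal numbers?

32800

Σ i(3i−1)/2 = (3Σi² − Σi) / 2 over i = 1..40.
Σi = 820 and Σi² = 22140.
(3·22140 − 1·820) / 2 = 65600/2 = 32800.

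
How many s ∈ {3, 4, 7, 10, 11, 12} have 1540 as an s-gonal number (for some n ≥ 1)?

s = 3: P(3, 55) = 1540. ✓
s = 4: P(4, 39) = 1521 and P(4, 40) = 1600; 1540 is not s-gonal.
s = 7: P(7, 25) = 1525 and P(7, 26) = 1651; 1540 is not s-gonal.
s = 10: P(10, 20) = 1540. ✓
s = 11: P(11, 18) = 1395 and P(11, 19) = 1558; 1540 is not s-gonal.
s = 12: P(12, 17) = 1377 and P(12, 18) = 1548; 1540 is not s-gonal.
Hits: s ∈ {3, 10} → 2.

2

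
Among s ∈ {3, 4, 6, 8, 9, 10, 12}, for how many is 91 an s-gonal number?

2

s = 3: P(3, 13) = 91. ✓
s = 4: P(4, 9) = 81 and P(4, 10) = 100; 91 is not s-gonal.
s = 6: P(6, 7) = 91. ✓
s = 8: P(8, 5) = 65 and P(8, 6) = 96; 91 is not s-gonal.
s = 9: P(9, 5) = 75 and P(9, 6) = 111; 91 is not s-gonal.
s = 10: P(10, 5) = 85 and P(10, 6) = 126; 91 is not s-gonal.
s = 12: P(12, 4) = 64 and P(12, 5) = 105; 91 is not s-gonal.
Hits: s ∈ {3, 6} → 2.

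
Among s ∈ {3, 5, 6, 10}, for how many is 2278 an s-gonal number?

s = 3: P(3, 67) = 2278. ✓
s = 5: P(5, 39) = 2262 and P(5, 40) = 2380; 2278 is not s-gonal.
s = 6: P(6, 34) = 2278. ✓
s = 10: P(10, 24) = 2232 and P(10, 25) = 2425; 2278 is not s-gonal.
Hits: s ∈ {3, 6} → 2.

2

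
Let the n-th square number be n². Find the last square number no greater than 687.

Solve n² ≤ 687 for integer n.
n = 26 gives 676 ≤ 687, while n = 27 gives 729 > 687; so the answer is 676.

676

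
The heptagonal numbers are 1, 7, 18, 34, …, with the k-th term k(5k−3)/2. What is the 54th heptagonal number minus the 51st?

54·(5·54 − 3)/2 = 7209 and 51·(5·51 − 3)/2 = 6426.
Difference: 7209 − 6426 = 783.

783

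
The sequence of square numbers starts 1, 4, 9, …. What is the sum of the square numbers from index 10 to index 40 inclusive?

21855

Σ_{i=10}^{40} i² = 22140 − 285 = 21855.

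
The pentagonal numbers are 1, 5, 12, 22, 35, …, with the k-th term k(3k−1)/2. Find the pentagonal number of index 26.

1001

The 26th pentagonal number is n(3n−1)/2 with n = 26.
26·(3·26 − 1)/2 = 26·77/2 = 1001.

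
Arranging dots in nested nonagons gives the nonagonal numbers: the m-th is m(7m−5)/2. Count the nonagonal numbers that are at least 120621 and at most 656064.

The n-th nonagonal number is n(7n−5)/2.
Smallest index with value ≥ 120621: n = 186 (giving 120621).
Largest index with value ≤ 656064: n = 433 (giving 655129).
Indices 186 through 433: 248 terms.

248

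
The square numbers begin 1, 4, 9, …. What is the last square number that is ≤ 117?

100

Solve n² ≤ 117 for integer n.
n = 10 gives 100 ≤ 117, while n = 11 gives 121 > 117; so the answer is 100.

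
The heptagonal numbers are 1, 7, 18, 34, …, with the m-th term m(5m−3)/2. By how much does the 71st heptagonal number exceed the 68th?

1038

71·(5·71 − 3)/2 = 12496 and 68·(5·68 − 3)/2 = 11458.
Difference: 12496 − 11458 = 1038.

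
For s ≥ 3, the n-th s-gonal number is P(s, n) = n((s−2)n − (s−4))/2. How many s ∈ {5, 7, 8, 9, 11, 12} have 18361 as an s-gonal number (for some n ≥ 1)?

2

s = 5: P(5, 110) = 18095 and P(5, 111) = 18426; 18361 is not s-gonal.
s = 7: P(7, 86) = 18361. ✓
s = 8: P(8, 78) = 18096 and P(8, 79) = 18565; 18361 is not s-gonal.
s = 9: P(9, 72) = 17964 and P(9, 73) = 18469; 18361 is not s-gonal.
s = 11: P(11, 64) = 18208 and P(11, 65) = 18785; 18361 is not s-gonal.
s = 12: P(12, 61) = 18361. ✓
Hits: s ∈ {7, 12} → 2.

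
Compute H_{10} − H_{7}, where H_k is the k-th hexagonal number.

99

10·(2·10 − 1) = 190 and 7·(2·7 − 1) = 91.
Difference: 190 − 91 = 99.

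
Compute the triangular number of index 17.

17·18/2 = 306/2 = 153.

153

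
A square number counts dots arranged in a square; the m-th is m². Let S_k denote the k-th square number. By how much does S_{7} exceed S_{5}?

24

7² = 49 and 5² = 25.
Difference: 49 − 25 = 24.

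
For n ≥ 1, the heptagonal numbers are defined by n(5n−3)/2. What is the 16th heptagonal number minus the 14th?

16·(5·16 − 3)/2 = 616 and 14·(5·14 − 3)/2 = 469.
Difference: 616 − 469 = 147.

147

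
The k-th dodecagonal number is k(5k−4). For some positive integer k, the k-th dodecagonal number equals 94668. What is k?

138

Set n(5n−4) = 94668, giving 5n² − 4n − 94668 = 0.
The discriminant is 16 + 20·94668 = 1893376, and √1893376 = 1376.
So n = (4 + 1376) / 10 = 1380/10 = 138.
Check: 138·(5·138 − 4) = 94668. ✓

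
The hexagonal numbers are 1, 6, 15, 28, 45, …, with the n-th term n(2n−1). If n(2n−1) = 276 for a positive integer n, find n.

Set n(2n−1) = 276, giving 2n² − n − 276 = 0.
So n = (1 + 47) / 4 = 48/4 = 12.

12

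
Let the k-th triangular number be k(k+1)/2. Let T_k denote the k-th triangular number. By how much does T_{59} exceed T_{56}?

59·60/2 = 1770 and 56·57/2 = 1596.
Difference: 1770 − 1596 = 174.

174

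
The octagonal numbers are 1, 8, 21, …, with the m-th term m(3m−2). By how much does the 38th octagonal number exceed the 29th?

38·(3·38 − 2) = 4256 and 29·(3·29 − 2) = 2465.
Difference: 4256 − 2465 = 1791.

1791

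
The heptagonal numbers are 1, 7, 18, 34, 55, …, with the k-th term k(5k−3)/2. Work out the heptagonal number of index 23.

1288

23·(5·23 − 3)/2 = 23·112/2 = 23·56 = 1288.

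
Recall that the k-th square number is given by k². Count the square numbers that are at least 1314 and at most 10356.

The n-th square number is n².
Smallest index with value ≥ 1314: n = 37 (giving 1369).
Largest index with value ≤ 10356: n = 101 (giving 10201).
Indices 37 through 101: 65 terms.

65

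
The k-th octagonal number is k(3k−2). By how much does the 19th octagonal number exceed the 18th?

Consecutive octagonal numbers differ by 6n − 5: here 6·19 − 5 = 109.

109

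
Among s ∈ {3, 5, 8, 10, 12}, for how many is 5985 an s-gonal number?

2

s = 3: P(3, 108) = 5886 and P(3, 109) = 5995; 5985 is not s-gonal.
s = 5: P(5, 63) = 5922 and P(5, 64) = 6112; 5985 is not s-gonal.
s = 8: P(8, 45) = 5985. ✓
s = 10: P(10, 39) = 5967 and P(10, 40) = 6280; 5985 is not s-gonal.
s = 12: P(12, 35) = 5985. ✓
Hits: s ∈ {8, 12} → 2.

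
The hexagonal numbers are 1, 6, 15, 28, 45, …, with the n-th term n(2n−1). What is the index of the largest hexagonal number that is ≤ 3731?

Solve n(2n−1) ≤ 3731 for integer n.
n = 43 gives 3655 ≤ 3731, while n = 44 gives 3828 > 3731; so the answer is index 43.

43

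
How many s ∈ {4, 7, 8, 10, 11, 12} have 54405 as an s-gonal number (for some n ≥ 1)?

2

s = 4: P(4, 233) = 54289 and P(4, 234) = 54756; 54405 is not s-gonal.
s = 7: P(7, 147) = 53802 and P(7, 148) = 54538; 54405 is not s-gonal.
s = 8: P(8, 135) = 54405. ✓
s = 10: P(10, 117) = 54405. ✓
s = 11: P(11, 110) = 54065 and P(11, 111) = 55056; 54405 is not s-gonal.
s = 12: P(12, 104) = 53664 and P(12, 105) = 54705; 54405 is not s-gonal.
Hits: s ∈ {8, 10} → 2.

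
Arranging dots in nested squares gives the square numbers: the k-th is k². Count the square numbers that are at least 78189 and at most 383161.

The n-th square number is n².
Smallest index with value ≥ 78189: n = 280 (giving 78400).
Largest index with value ≤ 383161: n = 619 (giving 383161).
Indices 280 through 619: 340 terms.

340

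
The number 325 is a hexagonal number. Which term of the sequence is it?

Set n(2n−1) = 325, giving 2n² − n − 325 = 0.
So n = (1 + 51) / 4 = 52/4 = 13.
Check: 13·(2·13 − 1) = 325. ✓

13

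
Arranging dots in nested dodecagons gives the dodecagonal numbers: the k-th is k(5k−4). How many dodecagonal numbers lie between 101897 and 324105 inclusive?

112

The n-th dodecagonal number is n(5n−4).
Smallest index with value ≥ 101897: n = 144 (giving 103104).
Largest index with value ≤ 324105: n = 255 (giving 324105).
Indices 144 through 255: 112 terms.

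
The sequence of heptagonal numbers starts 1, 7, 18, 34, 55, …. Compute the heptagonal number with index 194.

The 194th heptagonal number is n(5n−3)/2 with n = 194.
194·(5·194 − 3)/2 = 194·967/2 = 93799.

93799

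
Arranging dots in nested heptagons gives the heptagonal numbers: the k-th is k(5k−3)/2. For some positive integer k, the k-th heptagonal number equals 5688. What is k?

Set n(5n−3)/2 = 5688, giving 5n² − 3n − 11376 = 0.
The discriminant is 9 + 40·5688 = 227529, and √227529 = 477.
So n = (3 + 477) / 10 = 480/10 = 48.

48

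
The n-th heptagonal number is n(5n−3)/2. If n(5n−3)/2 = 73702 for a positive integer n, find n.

Set n(5n−3)/2 = 73702, giving 5n² − 3n − 147404 = 0.
So n = (3 + 1717) / 10 = 1720/10 = 172.

172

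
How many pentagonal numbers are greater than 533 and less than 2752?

The n-th pentagonal number is n(3n−1)/2.
Smallest index with value > 533: n = 20 (giving 590).
Largest index with value < 2752: n = 42 (giving 2625).
Indices 20 through 42: 23 terms.

23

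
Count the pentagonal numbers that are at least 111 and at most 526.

10

The n-th pentagonal number is n(3n−1)/2.
Smallest index with value ≥ 111: n = 9 (giving 117).
Largest index with value ≤ 526: n = 18 (giving 477).
Indices 9 through 18: 10 terms.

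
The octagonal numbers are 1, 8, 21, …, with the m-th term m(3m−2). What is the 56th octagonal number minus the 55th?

Consecutive octagonal numbers differ by 6n − 5: here 6·56 − 5 = 331.

331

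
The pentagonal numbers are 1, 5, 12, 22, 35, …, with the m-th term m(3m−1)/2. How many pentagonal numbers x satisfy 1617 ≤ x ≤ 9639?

The n-th pentagonal number is n(3n−1)/2.
Smallest index with value ≥ 1617: n = 33 (giving 1617).
Largest index with value ≤ 9639: n = 80 (giving 9560).
Indices 33 through 80: 48 terms.

48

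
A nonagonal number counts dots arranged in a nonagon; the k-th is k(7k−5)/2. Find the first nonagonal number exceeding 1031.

1089

Solve n(7n−5)/2 > 1031 for integer n.
The largest n with value ≤ 1031 is 17 (since 969 ≤ 1031 < 1089), so the first above is n = 18, value 1089.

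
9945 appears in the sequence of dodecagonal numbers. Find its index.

45

Set n(5n−4) = 9945, giving 5n² − 4n − 9945 = 0.
The discriminant is 16 + 20·9945 = 198916, and √198916 = 446.
So n = (4 + 446) / 10 = 450/10 = 45.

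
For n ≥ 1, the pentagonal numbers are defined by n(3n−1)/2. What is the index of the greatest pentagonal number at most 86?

7

Solve n(3n−1)/2 ≤ 86 for integer n.
n = 7 gives 70 ≤ 86, while n = 8 gives 92 > 86; so the answer is index 7.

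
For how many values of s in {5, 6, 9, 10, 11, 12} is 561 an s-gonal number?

s = 5: P(5, 19) = 532 and P(5, 20) = 590; 561 is not s-gonal.
s = 6: P(6, 17) = 561. ✓
s = 9: P(9, 13) = 559 and P(9, 14) = 651; 561 is not s-gonal.
s = 10: P(10, 12) = 540 and P(10, 13) = 637; 561 is not s-gonal.
s = 11: P(11, 11) = 506 and P(11, 12) = 606; 561 is not s-gonal.
s = 12: P(12, 11) = 561. ✓
Hits: s ∈ {6, 12} → 2.

2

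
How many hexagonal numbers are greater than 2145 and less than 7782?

The n-th hexagonal number is n(2n−1).
Smallest index with value > 2145: n = 34 (giving 2278).
Largest index with value < 7782: n = 62 (giving 7626).
Indices 34 through 62: 29 terms.

29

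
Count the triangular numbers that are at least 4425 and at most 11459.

The n-th triangular number is n(n+1)/2.
Smallest index with value ≥ 4425: n = 94 (giving 4465).
Largest index with value ≤ 11459: n = 150 (giving 11325).
Indices 94 through 150: 57 terms.

57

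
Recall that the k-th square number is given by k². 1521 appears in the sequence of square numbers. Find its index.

39

We need n² = 1521, so n = √1521 = 39.
Check: 39² = 1521. ✓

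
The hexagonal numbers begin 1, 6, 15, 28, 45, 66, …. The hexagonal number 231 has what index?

Set n(2n−1) = 231, giving 2n² − n − 231 = 0.
The discriminant is 1 + 8·231 = 1849, and √1849 = 43.
So n = (1 + 43) / 4 = 44/4 = 11.
Check: 11·(2·11 − 1) = 231. ✓

11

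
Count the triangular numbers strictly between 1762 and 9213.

77

The n-th triangular number is n(n+1)/2.
Smallest index with value > 1762: n = 59 (giving 1770).
Largest index with value < 9213: n = 135 (giving 9180).
Indices 59 through 135: 77 terms.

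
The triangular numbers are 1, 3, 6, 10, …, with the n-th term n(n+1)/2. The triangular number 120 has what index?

Set n(n+1)/2 = 120, giving n² + n − 240 = 0.
The discriminant is 1 + 8·120 = 961, and √961 = 31.
So n = (-1 + 31) / 2 = 30/2 = 15.
Check: 15·16/2 = 120. ✓

15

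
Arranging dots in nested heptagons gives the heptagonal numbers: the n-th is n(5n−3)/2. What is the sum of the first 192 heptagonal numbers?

Σ i(5i−3)/2 = (5Σi² − 3Σi) / 2 over i = 1..192.
Σi = 18528 and Σi² = 2377760.
(5·2377760 − 3·18528) / 2 = 11833216/2 = 5916608.

5916608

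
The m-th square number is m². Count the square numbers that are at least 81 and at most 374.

The n-th square number is n².
Smallest index with value ≥ 81: n = 9 (giving 81).
Largest index with value ≤ 374: n = 19 (giving 361).
Indices 9 through 19: 11 terms.

11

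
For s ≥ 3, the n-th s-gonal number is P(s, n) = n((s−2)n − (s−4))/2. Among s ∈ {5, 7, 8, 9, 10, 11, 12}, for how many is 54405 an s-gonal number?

s = 5: P(5, 190) = 54055 and P(5, 191) = 54626; 54405 is not s-gonal.
s = 7: P(7, 147) = 53802 and P(7, 148) = 54538; 54405 is not s-gonal.
s = 8: P(8, 135) = 54405. ✓
s = 9: P(9, 125) = 54375 and P(9, 126) = 55251; 54405 is not s-gonal.
s = 10: P(10, 117) = 54405. ✓
s = 11: P(11, 110) = 54065 and P(11, 111) = 55056; 54405 is not s-gonal.
s = 12: P(12, 104) = 53664 and P(12, 105) = 54705; 54405 is not s-gonal.
Hits: s ∈ {8, 10} → 2.

2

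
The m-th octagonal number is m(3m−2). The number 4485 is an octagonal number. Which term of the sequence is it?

39

Set n(3n−2) = 4485, giving 3n² − 2n − 4485 = 0.
So n = (2 + 232) / 6 = 234/6 = 39.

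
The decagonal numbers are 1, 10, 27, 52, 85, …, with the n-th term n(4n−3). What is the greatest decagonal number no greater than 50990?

Solve n(4n−3) ≤ 50990 for integer n.
n = 113 gives 50737 ≤ 50990, while n = 114 gives 51642 > 50990; so the answer is 50737.

50737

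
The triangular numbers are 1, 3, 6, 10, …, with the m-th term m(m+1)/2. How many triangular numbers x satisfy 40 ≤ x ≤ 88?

The n-th triangular number is n(n+1)/2.
Smallest index with value ≥ 40: n = 9 (giving 45).
Largest index with value ≤ 88: n = 12 (giving 78).
Indices 9 through 12: 4 terms.

4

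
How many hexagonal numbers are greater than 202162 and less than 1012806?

The n-th hexagonal number is n(2n−1).
Smallest index with value > 202162: n = 319 (giving 203203).
Largest index with value < 1012806: n = 711 (giving 1010331).
Indices 319 through 711: 393 terms.

393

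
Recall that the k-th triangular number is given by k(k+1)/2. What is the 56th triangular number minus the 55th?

Consecutive triangular numbers differ by n: T_{56} − T_{55} = 56.

56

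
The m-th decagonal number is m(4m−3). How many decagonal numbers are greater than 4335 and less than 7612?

The n-th decagonal number is n(4n−3).
Smallest index with value > 4335: n = 34 (giving 4522).
Largest index with value < 7612: n = 43 (giving 7267).
Indices 34 through 43: 10 terms.

10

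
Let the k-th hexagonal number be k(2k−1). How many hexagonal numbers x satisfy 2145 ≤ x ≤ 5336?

The n-th hexagonal number is n(2n−1).
Smallest index with value ≥ 2145: n = 33 (giving 2145).
Largest index with value ≤ 5336: n = 51 (giving 5151).
Indices 33 through 51: 19 terms.

19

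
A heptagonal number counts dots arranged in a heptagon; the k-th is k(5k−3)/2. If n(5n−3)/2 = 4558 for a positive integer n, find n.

43

Set n(5n−3)/2 = 4558, giving 5n² − 3n − 9116 = 0.
So n = (3 + 427) / 10 = 430/10 = 43.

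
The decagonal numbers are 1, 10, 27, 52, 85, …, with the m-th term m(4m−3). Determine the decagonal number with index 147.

The 147th decagonal number is n(4n−3) with n = 147.
147·(4·147 − 3) = 147·585 = 85995.

85995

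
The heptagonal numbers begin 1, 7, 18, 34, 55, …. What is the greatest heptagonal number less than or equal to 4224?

4141

Solve n(5n−3)/2 ≤ 4224 for integer n.
n = 41 gives 4141 ≤ 4224, while n = 42 gives 4347 > 4224; so the answer is 4141.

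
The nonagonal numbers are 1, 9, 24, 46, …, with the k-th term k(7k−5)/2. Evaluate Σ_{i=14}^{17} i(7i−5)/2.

3226

Σ i(7i−5)/2 = (7Σi² − 5Σi) / 2 over i = 14..17.
Σi = 153 − 91 = 62 and Σi² = 1785 − 819 = 966.
(7·966 − 5·62) / 2 = 6452/2 = 3226.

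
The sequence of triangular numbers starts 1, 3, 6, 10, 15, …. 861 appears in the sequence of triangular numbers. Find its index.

Set n(n+1)/2 = 861, giving n² + n − 1722 = 0.
The discriminant is 1 + 8·861 = 6889, and √6889 = 83.
So n = (-1 + 83) / 2 = 82/2 = 41.

41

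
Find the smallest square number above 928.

Solve n² > 928 for integer n.
The largest n with value ≤ 928 is 30 (since 900 ≤ 928 < 961), so the first above is n = 31, value 961.

961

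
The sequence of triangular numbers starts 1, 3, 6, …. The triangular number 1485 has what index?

54

Set n(n+1)/2 = 1485, giving n² + n − 2970 = 0.
The discriminant is 1 + 8·1485 = 11881, and √11881 = 109.
So n = (-1 + 109) / 2 = 108/2 = 54.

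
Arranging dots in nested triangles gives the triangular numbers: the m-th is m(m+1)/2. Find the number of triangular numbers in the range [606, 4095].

56

The n-th triangular number is n(n+1)/2.
Smallest index with value ≥ 606: n = 35 (giving 630).
Largest index with value ≤ 4095: n = 90 (giving 4095).
Indices 35 through 90: 56 terms.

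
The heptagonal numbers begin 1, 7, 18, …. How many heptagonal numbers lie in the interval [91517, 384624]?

201

The n-th heptagonal number is n(5n−3)/2.
Smallest index with value ≥ 91517: n = 192 (giving 91872).
Largest index with value ≤ 384624: n = 392 (giving 383572).
Indices 192 through 392: 201 terms.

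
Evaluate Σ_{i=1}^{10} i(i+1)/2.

Σ i(i+1)/2 = (Σi² + Σi) / 2 over i = 1..10.
Σi = 55 and Σi² = 385.
(1·385 + 1·55) / 2 = 440/2 = 220.

220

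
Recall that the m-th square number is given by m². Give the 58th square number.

3364

The 58th square number is n² with n = 58.
58² = 3364.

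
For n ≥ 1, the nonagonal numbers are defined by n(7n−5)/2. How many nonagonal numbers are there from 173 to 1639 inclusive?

15

The n-th nonagonal number is n(7n−5)/2.
Smallest index with value ≥ 173: n = 8 (giving 204).
Largest index with value ≤ 1639: n = 22 (giving 1639).
Indices 8 through 22: 15 terms.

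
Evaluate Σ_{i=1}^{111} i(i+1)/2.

234136

Σ i(i+1)/2 = (Σi² + Σi) / 2 over i = 1..111.
Σi = 6216 and Σi² = 462056.
(1·462056 + 1·6216) / 2 = 468272/2 = 234136.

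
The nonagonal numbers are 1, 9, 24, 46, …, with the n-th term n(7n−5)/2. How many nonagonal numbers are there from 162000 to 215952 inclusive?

The n-th nonagonal number is n(7n−5)/2.
Smallest index with value ≥ 162000: n = 216 (giving 162756).
Largest index with value ≤ 215952: n = 248 (giving 214644).
Indices 216 through 248: 33 terms.

33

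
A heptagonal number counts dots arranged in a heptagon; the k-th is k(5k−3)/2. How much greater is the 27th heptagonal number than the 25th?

27·(5·27 − 3)/2 = 1782 and 25·(5·25 − 3)/2 = 1525.
Difference: 1782 − 1525 = 257.

257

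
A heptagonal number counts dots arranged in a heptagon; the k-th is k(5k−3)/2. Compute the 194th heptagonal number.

The 194th heptagonal number is n(5n−3)/2 with n = 194.
194·(5·194 − 3)/2 = 194·967/2 = 93799.

93799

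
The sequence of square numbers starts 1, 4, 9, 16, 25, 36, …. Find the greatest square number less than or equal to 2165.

Solve n² ≤ 2165 for integer n.
n = 46 gives 2116 ≤ 2165, while n = 47 gives 2209 > 2165; so the answer is 2116.

2116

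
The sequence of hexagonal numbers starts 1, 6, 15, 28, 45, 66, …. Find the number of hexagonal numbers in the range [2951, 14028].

46

The n-th hexagonal number is n(2n−1).
Smallest index with value ≥ 2951: n = 39 (giving 3003).
Largest index with value ≤ 14028: n = 84 (giving 14028).
Indices 39 through 84: 46 terms.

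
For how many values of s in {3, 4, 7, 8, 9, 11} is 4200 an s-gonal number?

s = 3: P(3, 91) = 4186 and P(3, 92) = 4278; 4200 is not s-gonal.
s = 4: P(4, 64) = 4096 and P(4, 65) = 4225; 4200 is not s-gonal.
s = 7: P(7, 41) = 4141 and P(7, 42) = 4347; 4200 is not s-gonal.
s = 8: P(8, 37) = 4033 and P(8, 38) = 4256; 4200 is not s-gonal.
s = 9: P(9, 35) = 4200. ✓
s = 11: P(11, 30) = 3945 and P(11, 31) = 4216; 4200 is not s-gonal.
Hits: s ∈ {9} → 1.

1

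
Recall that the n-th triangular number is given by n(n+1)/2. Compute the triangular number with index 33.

561

The 33rd triangular number is n(n+1)/2 with n = 33.
33·34/2 = 1122/2 = 561.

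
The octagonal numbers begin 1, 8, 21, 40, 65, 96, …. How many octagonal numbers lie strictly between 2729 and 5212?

12

The n-th octagonal number is n(3n−2).
Smallest index with value > 2729: n = 31 (giving 2821).
Largest index with value < 5212: n = 42 (giving 5208).
Indices 31 through 42: 12 terms.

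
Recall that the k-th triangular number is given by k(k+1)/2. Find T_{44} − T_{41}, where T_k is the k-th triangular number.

44·45/2 = 990 and 41·42/2 = 861.
Difference: 990 − 861 = 129.

129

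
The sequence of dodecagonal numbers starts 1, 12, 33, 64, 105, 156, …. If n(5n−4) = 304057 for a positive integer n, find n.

Set n(5n−4) = 304057, giving 5n² − 4n − 304057 = 0.
The discriminant is 16 + 20·304057 = 6081156, and √6081156 = 2466.
So n = (4 + 2466) / 10 = 2470/10 = 247.

247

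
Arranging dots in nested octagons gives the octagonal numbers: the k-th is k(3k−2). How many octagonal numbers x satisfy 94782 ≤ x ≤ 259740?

The n-th octagonal number is n(3n−2).
Smallest index with value ≥ 94782: n = 179 (giving 95765).
Largest index with value ≤ 259740: n = 294 (giving 258720).
Indices 179 through 294: 116 terms.

116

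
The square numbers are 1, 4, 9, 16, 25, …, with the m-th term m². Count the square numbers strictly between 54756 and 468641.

450

The n-th square number is n².
Smallest index with value > 54756: n = 235 (giving 55225).
Largest index with value < 468641: n = 684 (giving 467856).
Indices 235 through 684: 450 terms.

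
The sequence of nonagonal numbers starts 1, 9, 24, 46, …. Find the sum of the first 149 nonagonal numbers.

3870275

Σ i(7i−5)/2 = (7Σi² − 5Σi) / 2 over i = 1..149.
Σi = 11175 and Σi² = 1113775.
(7·1113775 − 5·11175) / 2 = 7740550/2 = 3870275.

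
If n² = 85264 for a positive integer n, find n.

292

We need n² = 85264, so n = √85264 = 292.
Check: 292² = 85264. ✓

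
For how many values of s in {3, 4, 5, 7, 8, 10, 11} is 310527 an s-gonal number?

s = 3: P(3, 787) = 310078 and P(3, 788) = 310866; 310527 is not s-gonal.
s = 4: P(4, 557) = 310249 and P(4, 558) = 311364; 310527 is not s-gonal.
s = 5: P(5, 455) = 310310 and P(5, 456) = 311676; 310527 is not s-gonal.
s = 7: P(7, 352) = 309232 and P(7, 353) = 310993; 310527 is not s-gonal.
s = 8: P(8, 322) = 310408 and P(8, 323) = 312341; 310527 is not s-gonal.
s = 10: P(10, 279) = 310527. ✓
s = 11: P(11, 263) = 310340 and P(11, 264) = 312708; 310527 is not s-gonal.
Hits: s ∈ {10} → 1.

1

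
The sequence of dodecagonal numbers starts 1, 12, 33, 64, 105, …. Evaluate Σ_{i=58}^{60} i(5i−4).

Σ i(5i−4) = 5Σi² − 4Σi over i = 58..60.
Σi = 1830 − 1653 = 177 and Σi² = 73810 − 63365 = 10445.
5·10445 − 4·177 = 51517.

51517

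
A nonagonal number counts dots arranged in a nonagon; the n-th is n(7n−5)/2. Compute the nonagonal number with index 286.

286·(7·286 − 5)/2 = 286·1997/2 = 285571.

285571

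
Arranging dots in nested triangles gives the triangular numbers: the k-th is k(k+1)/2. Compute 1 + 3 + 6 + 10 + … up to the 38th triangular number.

9880

Σ i(i+1)/2 = (Σi² + Σi) / 2 over i = 1..38.
Σi = 741 and Σi² = 19019.
(1·19019 + 1·741) / 2 = 19760/2 = 9880.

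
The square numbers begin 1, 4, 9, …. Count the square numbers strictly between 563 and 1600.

The n-th square number is n².
Smallest index with value > 563: n = 24 (giving 576).
Largest index with value < 1600: n = 39 (giving 1521).
Indices 24 through 39: 16 terms.

16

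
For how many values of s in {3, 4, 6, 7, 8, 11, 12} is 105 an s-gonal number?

2

s = 3: P(3, 14) = 105. ✓
s = 4: P(4, 10) = 100 and P(4, 11) = 121; 105 is not s-gonal.
s = 6: P(6, 7) = 91 and P(6, 8) = 120; 105 is not s-gonal.
s = 7: P(7, 6) = 81 and P(7, 7) = 112; 105 is not s-gonal.
s = 8: P(8, 6) = 96 and P(8, 7) = 133; 105 is not s-gonal.
s = 11: P(11, 5) = 95 and P(11, 6) = 141; 105 is not s-gonal.
s = 12: P(12, 5) = 105. ✓
Hits: s ∈ {3, 12} → 2.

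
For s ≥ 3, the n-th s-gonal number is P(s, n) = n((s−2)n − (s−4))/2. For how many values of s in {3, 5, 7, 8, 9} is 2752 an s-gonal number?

s = 3: P(3, 73) = 2701 and P(3, 74) = 2775; 2752 is not s-gonal.
s = 5: P(5, 43) = 2752. ✓
s = 7: P(7, 33) = 2673 and P(7, 34) = 2839; 2752 is not s-gonal.
s = 8: P(8, 30) = 2640 and P(8, 31) = 2821; 2752 is not s-gonal.
s = 9: P(9, 28) = 2674 and P(9, 29) = 2871; 2752 is not s-gonal.
Hits: s ∈ {5} → 1.

1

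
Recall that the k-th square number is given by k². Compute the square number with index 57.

The 57th square number is n² with n = 57.
57² = 3249.

3249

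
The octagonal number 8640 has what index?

54

Set n(3n−2) = 8640, giving 3n² − 2n − 8640 = 0.
The discriminant is 4 + 12·8640 = 103684, and √103684 = 322.
So n = (2 + 322) / 6 = 324/6 = 54.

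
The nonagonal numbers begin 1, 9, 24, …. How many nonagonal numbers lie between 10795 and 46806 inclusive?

The n-th nonagonal number is n(7n−5)/2.
Smallest index with value ≥ 10795: n = 56 (giving 10836).
Largest index with value ≤ 46806: n = 116 (giving 46806).
Indices 56 through 116: 61 terms.

61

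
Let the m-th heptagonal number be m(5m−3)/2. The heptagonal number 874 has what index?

19

Set n(5n−3)/2 = 874, giving 5n² − 3n − 1748 = 0.
The discriminant is 9 + 40·874 = 34969, and √34969 = 187.
So n = (3 + 187) / 10 = 190/10 = 19.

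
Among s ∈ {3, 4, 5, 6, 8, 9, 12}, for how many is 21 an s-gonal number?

s = 3: P(3, 6) = 21. ✓
s = 4: P(4, 4) = 16 and P(4, 5) = 25; 21 is not s-gonal.
s = 5: P(5, 3) = 12 and P(5, 4) = 22; 21 is not s-gonal.
s = 6: P(6, 3) = 15 and P(6, 4) = 28; 21 is not s-gonal.
s = 8: P(8, 3) = 21. ✓
s = 9: P(9, 2) = 9 and P(9, 3) = 24; 21 is not s-gonal.
s = 12: P(12, 2) = 12 and P(12, 3) = 33; 21 is not s-gonal.
Hits: s ∈ {3, 8} → 2.

2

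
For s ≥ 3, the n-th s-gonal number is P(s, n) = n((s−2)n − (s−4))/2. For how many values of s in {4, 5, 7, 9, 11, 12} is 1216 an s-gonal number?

s = 4: P(4, 34) = 1156 and P(4, 35) = 1225; 1216 is not s-gonal.
s = 5: P(5, 28) = 1162 and P(5, 29) = 1247; 1216 is not s-gonal.
s = 7: P(7, 22) = 1177 and P(7, 23) = 1288; 1216 is not s-gonal.
s = 9: P(9, 19) = 1216. ✓
s = 11: P(11, 16) = 1096 and P(11, 17) = 1241; 1216 is not s-gonal.
s = 12: P(12, 16) = 1216. ✓
Hits: s ∈ {9, 12} → 2.

2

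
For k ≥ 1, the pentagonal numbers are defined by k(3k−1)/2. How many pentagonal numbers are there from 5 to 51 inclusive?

5

The n-th pentagonal number is n(3n−1)/2.
Smallest index with value ≥ 5: n = 2 (giving 5).
Largest index with value ≤ 51: n = 6 (giving 51).
Indices 2 through 6: 5 terms.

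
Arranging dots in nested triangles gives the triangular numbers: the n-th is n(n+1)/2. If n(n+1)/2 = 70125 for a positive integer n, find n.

374

Set n(n+1)/2 = 70125, giving n² + n − 140250 = 0.
So n = (-1 + 749) / 2 = 748/2 = 374.
Check: 374·375/2 = 70125. ✓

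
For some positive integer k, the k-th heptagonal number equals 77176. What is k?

Set n(5n−3)/2 = 77176, giving 5n² − 3n − 154352 = 0.
So n = (3 + 1757) / 10 = 1760/10 = 176.

176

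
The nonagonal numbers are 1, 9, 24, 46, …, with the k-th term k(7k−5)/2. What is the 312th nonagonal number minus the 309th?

6513

312·(7·312 − 5)/2 = 339924 and 309·(7·309 − 5)/2 = 333411.
Difference: 339924 − 333411 = 6513.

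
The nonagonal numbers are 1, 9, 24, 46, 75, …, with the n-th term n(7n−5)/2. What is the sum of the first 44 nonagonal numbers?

100320

Σ i(7i−5)/2 = (7Σi² − 5Σi) / 2 over i = 1..44.
Σi = 990 and Σi² = 29370.
(7·29370 − 5·990) / 2 = 200640/2 = 100320.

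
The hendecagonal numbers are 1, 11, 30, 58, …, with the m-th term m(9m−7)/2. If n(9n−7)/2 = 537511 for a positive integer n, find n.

346

Set n(9n−7)/2 = 537511, giving 9n² − 7n − 1075022 = 0.
The discriminant is 49 + 72·537511 = 38700841, and √38700841 = 6221.
So n = (7 + 6221) / 18 = 6228/18 = 346.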